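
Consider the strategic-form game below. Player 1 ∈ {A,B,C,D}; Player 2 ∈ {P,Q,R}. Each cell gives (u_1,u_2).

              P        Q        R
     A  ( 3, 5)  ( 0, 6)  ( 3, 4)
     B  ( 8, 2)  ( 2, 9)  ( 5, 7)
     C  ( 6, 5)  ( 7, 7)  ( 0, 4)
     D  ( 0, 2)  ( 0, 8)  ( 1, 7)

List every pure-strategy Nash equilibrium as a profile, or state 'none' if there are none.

PSNE = {(C,Q)}

(A,P): not NE [P1→B gives 8>3; P2→Q gives 6>5]
(A,Q): not NE [P1→C gives 7>0]
(A,R): not NE [P1→B gives 5>3; P2→Q gives 6>4]
(B,P): not NE [P2→Q gives 9>2]
(B,Q): not NE [P1→C gives 7>2]
(B,R): not NE [P2→Q gives 9>7]
(C,P): not NE [P1→B gives 8>6; P2→Q gives 7>5]
(C,Q): NE
(C,R): not NE [P1→B gives 5>0; P2→Q gives 7>4]
(D,P): not NE [P1→B gives 8>0; P2→Q gives 8>2]
(D,Q): not NE [P1→C gives 7>0]
(D,R): not NE [P1→B gives 5>1; P2→Q gives 8>7]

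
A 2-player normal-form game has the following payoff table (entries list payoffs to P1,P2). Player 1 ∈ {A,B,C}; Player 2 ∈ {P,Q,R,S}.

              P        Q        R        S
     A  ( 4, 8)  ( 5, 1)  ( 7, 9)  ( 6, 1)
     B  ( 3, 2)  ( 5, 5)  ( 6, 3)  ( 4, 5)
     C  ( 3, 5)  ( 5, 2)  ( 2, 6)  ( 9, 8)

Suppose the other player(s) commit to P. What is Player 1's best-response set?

BR_1 = {A}

u_1(A vs P) = 4
u_1(B vs P) = 3
u_1(C vs P) = 3
max payoff 4 at {A}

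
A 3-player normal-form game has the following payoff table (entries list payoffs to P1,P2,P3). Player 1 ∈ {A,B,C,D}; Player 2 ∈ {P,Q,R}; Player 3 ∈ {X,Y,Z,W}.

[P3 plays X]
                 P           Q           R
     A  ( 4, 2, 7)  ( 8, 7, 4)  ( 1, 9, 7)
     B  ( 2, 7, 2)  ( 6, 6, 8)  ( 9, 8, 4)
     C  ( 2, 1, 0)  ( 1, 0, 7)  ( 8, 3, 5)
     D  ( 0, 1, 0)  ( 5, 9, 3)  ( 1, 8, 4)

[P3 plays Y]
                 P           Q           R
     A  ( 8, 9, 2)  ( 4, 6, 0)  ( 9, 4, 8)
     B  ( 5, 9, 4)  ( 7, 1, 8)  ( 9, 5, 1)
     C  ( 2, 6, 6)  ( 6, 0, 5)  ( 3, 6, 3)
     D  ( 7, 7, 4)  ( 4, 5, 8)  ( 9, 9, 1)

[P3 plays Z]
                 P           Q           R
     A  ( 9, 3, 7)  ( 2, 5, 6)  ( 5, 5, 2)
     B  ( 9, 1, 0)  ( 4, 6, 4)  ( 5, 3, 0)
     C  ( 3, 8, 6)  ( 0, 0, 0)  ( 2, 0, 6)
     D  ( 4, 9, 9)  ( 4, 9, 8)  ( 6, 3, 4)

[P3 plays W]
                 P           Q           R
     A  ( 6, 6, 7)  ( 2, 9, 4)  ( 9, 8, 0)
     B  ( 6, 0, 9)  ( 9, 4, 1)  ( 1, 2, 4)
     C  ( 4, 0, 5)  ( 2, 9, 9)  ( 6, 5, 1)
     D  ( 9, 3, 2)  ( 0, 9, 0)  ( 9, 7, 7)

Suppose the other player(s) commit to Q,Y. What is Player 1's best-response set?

u_1(A vs Q,Y) = 4
u_1(B vs Q,Y) = 7
u_1(C vs Q,Y) = 6
u_1(D vs Q,Y) = 4
max payoff 7 at {B}

P1 best: {B}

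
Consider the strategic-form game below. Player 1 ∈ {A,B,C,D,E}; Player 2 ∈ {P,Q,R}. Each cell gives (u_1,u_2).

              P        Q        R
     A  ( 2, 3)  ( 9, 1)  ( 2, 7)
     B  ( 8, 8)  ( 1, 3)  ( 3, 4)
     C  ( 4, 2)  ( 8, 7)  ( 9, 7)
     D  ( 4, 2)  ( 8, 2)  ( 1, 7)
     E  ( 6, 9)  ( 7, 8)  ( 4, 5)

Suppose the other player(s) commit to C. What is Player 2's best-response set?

P2 best: {Q,R}

u_2(P vs C) = 2
u_2(Q vs C) = 7
u_2(R vs C) = 7
max payoff 7 at {Q,R}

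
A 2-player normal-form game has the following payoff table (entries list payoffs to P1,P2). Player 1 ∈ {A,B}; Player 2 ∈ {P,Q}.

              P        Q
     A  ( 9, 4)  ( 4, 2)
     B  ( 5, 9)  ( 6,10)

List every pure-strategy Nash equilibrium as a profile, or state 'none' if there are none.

PSNE = {(A,P), (B,Q)}

(A,P): NE
(A,Q): not NE [P1→B gives 6>4; P2→P gives 4>2]
(B,P): not NE [P1→A gives 9>5; P2→Q gives 10>9]
(B,Q): NE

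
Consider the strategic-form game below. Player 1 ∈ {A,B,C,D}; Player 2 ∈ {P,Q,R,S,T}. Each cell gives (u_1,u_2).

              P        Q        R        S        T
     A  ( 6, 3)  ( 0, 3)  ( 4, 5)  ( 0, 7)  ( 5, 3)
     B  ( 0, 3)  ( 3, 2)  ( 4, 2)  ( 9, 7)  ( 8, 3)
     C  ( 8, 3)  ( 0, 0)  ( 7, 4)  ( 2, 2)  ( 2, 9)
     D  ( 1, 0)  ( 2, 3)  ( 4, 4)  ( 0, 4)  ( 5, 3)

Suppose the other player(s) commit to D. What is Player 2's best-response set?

u_2(P vs D) = 0
u_2(Q vs D) = 3
u_2(R vs D) = 4
u_2(S vs D) = 4
u_2(T vs D) = 3
max payoff 4 at {R,S}

argmax u_2 = {R,S}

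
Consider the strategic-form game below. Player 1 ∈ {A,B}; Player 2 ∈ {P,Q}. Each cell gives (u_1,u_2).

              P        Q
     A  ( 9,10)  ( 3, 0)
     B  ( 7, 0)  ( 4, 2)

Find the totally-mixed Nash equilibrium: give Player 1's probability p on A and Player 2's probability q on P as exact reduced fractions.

P1 indiff ⇒ q·9+(1-q)·3 = q·7+(1-q)·4 ⇒ q(2) = (1-q)(1) ⇒ q = 1/3
P2 indiff ⇒ p·10+(1-p)·0 = p·0+(1-p)·2 ⇒ p(10) = (1-p)(2) ⇒ p = 1/6

p=1/6, q=1/3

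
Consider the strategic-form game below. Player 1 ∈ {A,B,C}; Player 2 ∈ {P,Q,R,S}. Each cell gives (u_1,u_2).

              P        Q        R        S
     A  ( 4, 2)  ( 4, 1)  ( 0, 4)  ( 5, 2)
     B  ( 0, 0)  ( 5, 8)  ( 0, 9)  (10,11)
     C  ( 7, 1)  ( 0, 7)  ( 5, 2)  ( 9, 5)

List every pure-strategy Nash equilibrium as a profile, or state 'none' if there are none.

NE set: (B,S)

(A,P): not NE [P1→C gives 7>4; P2→R gives 4>2]
(A,Q): not NE [P1→B gives 5>4; P2→R gives 4>1]
(A,R): not NE [P1→C gives 5>0]
(A,S): not NE [P1→B gives 10>5; P2→R gives 4>2]
(B,P): not NE [P1→C gives 7>0; P2→S gives 11>0]
(B,Q): not NE [P2→S gives 11>8]
(B,R): not NE [P1→C gives 5>0; P2→S gives 11>9]
(B,S): NE
(C,P): not NE [P2→Q gives 7>1]
(C,Q): not NE [P1→B gives 5>0]
(C,R): not NE [P2→Q gives 7>2]
(C,S): not NE [P1→B gives 10>9; P2→Q gives 7>5]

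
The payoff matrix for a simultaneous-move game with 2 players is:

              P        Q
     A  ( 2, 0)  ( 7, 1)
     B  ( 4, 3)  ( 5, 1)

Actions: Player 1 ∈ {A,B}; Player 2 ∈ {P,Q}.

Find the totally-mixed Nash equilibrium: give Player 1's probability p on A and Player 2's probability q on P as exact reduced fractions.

P1 mixes 2/3 on A; P2 mixes 1/2 on P

P1 indiff ⇒ q·2+(1-q)·7 = q·4+(1-q)·5 ⇒ q(-2) = (1-q)(-2) ⇒ q = 1/2
P2 indiff ⇒ p·0+(1-p)·3 = p·1+(1-p)·1 ⇒ p(-1) = (1-p)(-2) ⇒ p = 2/3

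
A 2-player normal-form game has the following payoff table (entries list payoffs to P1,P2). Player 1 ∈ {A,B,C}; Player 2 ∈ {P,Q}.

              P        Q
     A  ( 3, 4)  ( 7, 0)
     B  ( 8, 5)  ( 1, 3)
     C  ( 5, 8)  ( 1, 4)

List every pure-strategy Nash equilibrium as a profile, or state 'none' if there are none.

PSNE = {(B,P)}

(A,P): not NE [P1→B gives 8>3]
(A,Q): not NE [P2→P gives 4>0]
(B,P): NE
(B,Q): not NE [P1→A gives 7>1; P2→P gives 5>3]
(C,P): not NE [P1→B gives 8>5]
(C,Q): not NE [P1→A gives 7>1; P2→P gives 8>4]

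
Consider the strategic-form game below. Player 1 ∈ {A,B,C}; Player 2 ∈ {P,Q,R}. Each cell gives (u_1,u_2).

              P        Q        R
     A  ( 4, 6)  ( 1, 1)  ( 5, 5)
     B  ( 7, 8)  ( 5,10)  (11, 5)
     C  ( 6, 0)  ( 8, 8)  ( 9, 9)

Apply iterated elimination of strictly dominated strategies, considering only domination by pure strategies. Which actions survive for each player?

IESDS → P1:{B,C} P2:{Q,R}

P1 drop A (B beats it: P:7>4 Q:5>1 R:11>5)
P2 drop P (Q beats it: B:10>8 C:8>0)
P1→{B,C} P2→{Q,R}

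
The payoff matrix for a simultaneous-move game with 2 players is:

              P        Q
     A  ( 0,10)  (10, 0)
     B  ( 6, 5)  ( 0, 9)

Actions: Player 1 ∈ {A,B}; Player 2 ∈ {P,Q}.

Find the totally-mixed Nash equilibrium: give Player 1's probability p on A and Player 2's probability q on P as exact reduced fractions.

(p,q) = (2/7, 5/8)

P1 indiff ⇒ q·0+(1-q)·10 = q·6+(1-q)·0 ⇒ q(-6) = (1-q)(-10) ⇒ q = 5/8
P2 indiff ⇒ p·10+(1-p)·5 = p·0+(1-p)·9 ⇒ p(10) = (1-p)(4) ⇒ p = 2/7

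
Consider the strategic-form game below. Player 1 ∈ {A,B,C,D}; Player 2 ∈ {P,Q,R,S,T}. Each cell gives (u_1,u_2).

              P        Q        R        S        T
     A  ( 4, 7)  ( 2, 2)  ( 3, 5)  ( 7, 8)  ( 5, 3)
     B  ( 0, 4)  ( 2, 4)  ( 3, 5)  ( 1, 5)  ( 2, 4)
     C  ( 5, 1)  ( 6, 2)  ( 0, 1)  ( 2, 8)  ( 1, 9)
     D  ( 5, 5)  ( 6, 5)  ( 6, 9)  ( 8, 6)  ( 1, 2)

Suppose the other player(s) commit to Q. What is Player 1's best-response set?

argmax u_1 = {C,D}

u_1(A vs Q) = 2
u_1(B vs Q) = 2
u_1(C vs Q) = 6
u_1(D vs Q) = 6
max payoff 6 at {C,D}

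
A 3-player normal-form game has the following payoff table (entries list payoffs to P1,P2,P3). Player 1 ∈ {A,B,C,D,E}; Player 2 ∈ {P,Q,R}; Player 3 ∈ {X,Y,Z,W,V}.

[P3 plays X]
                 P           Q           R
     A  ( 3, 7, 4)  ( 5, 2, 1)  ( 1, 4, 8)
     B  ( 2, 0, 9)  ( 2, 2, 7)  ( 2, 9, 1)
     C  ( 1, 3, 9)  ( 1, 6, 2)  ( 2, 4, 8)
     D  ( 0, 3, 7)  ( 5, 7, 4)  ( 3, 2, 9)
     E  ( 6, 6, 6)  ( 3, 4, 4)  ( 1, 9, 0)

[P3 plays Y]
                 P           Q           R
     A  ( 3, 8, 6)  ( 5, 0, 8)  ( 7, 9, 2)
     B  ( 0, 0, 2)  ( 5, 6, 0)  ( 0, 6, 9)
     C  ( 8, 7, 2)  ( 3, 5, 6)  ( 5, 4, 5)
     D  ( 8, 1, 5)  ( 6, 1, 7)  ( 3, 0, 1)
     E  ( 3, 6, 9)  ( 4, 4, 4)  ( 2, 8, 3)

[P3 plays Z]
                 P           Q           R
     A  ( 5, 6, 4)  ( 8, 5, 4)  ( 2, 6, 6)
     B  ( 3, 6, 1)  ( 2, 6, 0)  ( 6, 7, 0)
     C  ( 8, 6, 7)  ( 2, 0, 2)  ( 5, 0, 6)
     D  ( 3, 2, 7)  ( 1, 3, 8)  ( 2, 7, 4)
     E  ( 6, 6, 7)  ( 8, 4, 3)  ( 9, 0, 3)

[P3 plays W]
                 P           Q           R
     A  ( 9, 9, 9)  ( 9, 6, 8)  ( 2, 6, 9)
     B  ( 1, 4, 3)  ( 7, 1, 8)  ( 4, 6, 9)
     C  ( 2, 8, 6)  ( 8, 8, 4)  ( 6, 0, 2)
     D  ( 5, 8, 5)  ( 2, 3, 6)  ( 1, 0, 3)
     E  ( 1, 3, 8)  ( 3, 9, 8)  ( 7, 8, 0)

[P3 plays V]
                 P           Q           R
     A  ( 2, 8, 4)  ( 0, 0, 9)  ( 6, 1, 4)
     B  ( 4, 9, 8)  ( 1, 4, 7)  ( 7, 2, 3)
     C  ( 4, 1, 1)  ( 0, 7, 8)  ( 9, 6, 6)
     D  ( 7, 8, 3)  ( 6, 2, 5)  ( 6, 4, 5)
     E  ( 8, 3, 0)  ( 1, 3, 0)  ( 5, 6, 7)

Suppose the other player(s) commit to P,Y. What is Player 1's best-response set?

u_1(A vs P,Y) = 3
u_1(B vs P,Y) = 0
u_1(C vs P,Y) = 8
u_1(D vs P,Y) = 8
u_1(E vs P,Y) = 3
max payoff 8 at {C,D}

BR_1 = {C,D}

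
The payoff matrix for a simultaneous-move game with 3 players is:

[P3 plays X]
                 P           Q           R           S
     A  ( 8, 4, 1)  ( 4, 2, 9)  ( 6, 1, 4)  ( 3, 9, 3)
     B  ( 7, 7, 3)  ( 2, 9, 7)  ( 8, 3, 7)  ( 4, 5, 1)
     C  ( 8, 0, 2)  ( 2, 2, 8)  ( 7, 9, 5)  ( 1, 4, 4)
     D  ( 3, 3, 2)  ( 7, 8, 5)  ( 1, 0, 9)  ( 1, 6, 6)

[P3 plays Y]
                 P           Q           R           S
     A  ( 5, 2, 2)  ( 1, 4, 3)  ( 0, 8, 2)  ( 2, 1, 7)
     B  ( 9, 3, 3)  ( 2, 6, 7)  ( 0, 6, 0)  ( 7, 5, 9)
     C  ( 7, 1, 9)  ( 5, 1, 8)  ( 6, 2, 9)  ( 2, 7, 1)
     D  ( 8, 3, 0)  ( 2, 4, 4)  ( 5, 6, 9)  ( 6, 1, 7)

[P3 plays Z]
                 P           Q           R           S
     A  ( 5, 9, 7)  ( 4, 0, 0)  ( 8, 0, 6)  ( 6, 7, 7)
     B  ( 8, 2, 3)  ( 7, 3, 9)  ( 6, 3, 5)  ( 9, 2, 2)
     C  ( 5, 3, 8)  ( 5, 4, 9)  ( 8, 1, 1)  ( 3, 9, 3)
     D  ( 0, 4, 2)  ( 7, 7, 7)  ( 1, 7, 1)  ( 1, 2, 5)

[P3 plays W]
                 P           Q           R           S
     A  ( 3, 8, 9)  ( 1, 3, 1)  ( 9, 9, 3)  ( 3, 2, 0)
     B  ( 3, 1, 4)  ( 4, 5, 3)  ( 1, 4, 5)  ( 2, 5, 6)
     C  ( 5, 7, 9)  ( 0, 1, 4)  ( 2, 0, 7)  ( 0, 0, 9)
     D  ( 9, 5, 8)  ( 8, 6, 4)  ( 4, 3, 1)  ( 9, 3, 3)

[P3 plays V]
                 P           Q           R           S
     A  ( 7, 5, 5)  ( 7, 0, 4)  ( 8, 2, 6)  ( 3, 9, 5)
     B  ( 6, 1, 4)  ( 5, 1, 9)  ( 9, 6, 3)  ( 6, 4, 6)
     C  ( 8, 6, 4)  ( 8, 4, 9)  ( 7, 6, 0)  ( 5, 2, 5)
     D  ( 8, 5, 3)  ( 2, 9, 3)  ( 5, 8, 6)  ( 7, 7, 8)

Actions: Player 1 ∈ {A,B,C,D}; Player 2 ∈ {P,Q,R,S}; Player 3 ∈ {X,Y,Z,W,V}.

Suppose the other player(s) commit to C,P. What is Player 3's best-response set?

argmax u_3 = {Y,W}

u_3(X vs C,P) = 2
u_3(Y vs C,P) = 9
u_3(Z vs C,P) = 8
u_3(W vs C,P) = 9
u_3(V vs C,P) = 4
max payoff 9 at {Y,W}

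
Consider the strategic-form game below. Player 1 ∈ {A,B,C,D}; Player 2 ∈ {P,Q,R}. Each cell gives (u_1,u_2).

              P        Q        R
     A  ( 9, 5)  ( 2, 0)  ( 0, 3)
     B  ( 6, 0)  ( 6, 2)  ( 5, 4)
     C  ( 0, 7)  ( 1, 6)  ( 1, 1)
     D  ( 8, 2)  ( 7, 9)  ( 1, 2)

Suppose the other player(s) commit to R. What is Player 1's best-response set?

u_1(A vs R) = 0
u_1(B vs R) = 5
u_1(C vs R) = 1
u_1(D vs R) = 1
max payoff 5 at {B}

BR_1 = {B}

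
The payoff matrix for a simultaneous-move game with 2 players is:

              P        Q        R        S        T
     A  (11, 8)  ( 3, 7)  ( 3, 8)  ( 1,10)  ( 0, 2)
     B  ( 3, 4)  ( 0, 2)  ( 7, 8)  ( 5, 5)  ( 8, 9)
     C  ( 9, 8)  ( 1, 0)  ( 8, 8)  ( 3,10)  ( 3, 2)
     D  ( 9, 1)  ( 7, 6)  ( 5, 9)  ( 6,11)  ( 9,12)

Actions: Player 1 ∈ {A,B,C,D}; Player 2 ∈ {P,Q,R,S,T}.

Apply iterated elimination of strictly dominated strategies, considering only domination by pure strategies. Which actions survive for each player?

Survivors P1:{B,C,D} P2:{R,S,T}

P2 drop P (S beats it: A:10>8 B:5>4 C:10>8 D:11>1)
P1 drop A (D beats it: Q:7>3 R:5>3 S:6>1 T:9>0)
P2 drop Q (R beats it: B:8>2 C:8>0 D:9>6)
P1→{B,C,D} P2→{R,S,T}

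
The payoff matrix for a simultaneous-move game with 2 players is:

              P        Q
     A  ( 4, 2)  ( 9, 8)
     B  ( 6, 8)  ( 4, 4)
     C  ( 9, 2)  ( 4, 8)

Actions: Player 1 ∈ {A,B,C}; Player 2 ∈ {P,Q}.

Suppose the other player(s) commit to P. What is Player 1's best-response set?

u_1(A vs P) = 4
u_1(B vs P) = 6
u_1(C vs P) = 9
max payoff 9 at {C}

BR_1 = {C}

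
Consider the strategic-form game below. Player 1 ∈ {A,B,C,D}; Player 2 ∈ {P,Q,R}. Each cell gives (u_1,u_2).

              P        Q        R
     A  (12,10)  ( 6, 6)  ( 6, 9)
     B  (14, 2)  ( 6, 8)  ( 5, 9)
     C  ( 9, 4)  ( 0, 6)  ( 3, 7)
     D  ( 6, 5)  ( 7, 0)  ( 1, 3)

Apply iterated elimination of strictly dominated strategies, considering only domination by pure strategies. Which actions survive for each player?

P1 drop C (A beats it: P:12>9 Q:6>0 R:6>3)
P2 drop Q (R beats it: A:9>6 B:9>8 D:3>0)
P1 drop D (A beats it: P:12>6 R:6>1)
P1→{A,B} P2→{P,R}

IESDS → P1:{A,B} P2:{P,R}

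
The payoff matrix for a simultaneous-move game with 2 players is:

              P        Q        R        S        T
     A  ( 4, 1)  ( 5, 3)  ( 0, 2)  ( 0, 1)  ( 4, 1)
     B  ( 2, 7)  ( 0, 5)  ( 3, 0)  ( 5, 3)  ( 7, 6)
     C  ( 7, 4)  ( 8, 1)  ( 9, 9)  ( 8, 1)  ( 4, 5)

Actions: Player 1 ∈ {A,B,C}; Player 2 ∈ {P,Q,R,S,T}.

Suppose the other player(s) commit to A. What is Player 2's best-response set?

P2 best: {Q}

u_2(P vs A) = 1
u_2(Q vs A) = 3
u_2(R vs A) = 2
u_2(S vs A) = 1
u_2(T vs A) = 1
max payoff 3 at {Q}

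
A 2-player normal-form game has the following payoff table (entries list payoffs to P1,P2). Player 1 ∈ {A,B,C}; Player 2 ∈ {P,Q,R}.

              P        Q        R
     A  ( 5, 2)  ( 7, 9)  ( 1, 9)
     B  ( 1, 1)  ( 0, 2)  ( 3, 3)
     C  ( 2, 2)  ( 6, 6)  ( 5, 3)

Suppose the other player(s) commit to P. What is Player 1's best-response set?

u_1(A vs P) = 5
u_1(B vs P) = 1
u_1(C vs P) = 2
max payoff 5 at {A}

P1 best: {A}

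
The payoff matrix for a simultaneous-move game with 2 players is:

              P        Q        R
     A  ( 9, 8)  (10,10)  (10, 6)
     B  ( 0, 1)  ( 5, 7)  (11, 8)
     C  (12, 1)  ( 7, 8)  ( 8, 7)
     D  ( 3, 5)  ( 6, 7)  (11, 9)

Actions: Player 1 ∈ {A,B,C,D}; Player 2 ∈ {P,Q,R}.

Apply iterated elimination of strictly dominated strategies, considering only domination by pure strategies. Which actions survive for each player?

IESDS → P1:{A,B,D} P2:{Q,R}

P2 drop P (Q beats it: A:10>8 B:7>1 C:8>1 D:7>5)
P1 drop C (A beats it: Q:10>7 R:10>8)
P1→{A,B,D} P2→{Q,R}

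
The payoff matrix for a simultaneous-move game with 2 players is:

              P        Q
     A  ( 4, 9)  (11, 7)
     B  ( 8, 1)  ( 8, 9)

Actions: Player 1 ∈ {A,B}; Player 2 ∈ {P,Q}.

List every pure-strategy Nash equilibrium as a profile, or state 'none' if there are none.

No pure NE.

(A,P): not NE [P1→B gives 8>4]
(A,Q): not NE [P2→P gives 9>7]
(B,P): not NE [P2→Q gives 9>1]
(B,Q): not NE [P1→A gives 11>8]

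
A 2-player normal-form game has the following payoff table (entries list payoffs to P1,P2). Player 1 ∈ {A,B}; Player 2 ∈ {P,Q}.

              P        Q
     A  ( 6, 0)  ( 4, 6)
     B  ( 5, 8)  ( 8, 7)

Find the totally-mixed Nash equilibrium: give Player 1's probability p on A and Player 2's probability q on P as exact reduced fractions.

P1 indiff ⇒ q·6+(1-q)·4 = q·5+(1-q)·8 ⇒ q(1) = (1-q)(4) ⇒ q = 4/5
P2 indiff ⇒ p·0+(1-p)·8 = p·6+(1-p)·7 ⇒ p(-6) = (1-p)(-1) ⇒ p = 1/7

P1 mixes 1/7 on A; P2 mixes 4/5 on P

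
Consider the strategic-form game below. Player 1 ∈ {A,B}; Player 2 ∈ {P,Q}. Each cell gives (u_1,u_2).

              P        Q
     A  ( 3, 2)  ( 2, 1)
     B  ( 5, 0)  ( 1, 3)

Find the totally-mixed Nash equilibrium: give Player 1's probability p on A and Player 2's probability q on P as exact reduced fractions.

p=3/4, q=1/3

P1 indiff ⇒ q·3+(1-q)·2 = q·5+(1-q)·1 ⇒ q(-2) = (1-q)(-1) ⇒ q = 1/3
P2 indiff ⇒ p·2+(1-p)·0 = p·1+(1-p)·3 ⇒ p(1) = (1-p)(3) ⇒ p = 3/4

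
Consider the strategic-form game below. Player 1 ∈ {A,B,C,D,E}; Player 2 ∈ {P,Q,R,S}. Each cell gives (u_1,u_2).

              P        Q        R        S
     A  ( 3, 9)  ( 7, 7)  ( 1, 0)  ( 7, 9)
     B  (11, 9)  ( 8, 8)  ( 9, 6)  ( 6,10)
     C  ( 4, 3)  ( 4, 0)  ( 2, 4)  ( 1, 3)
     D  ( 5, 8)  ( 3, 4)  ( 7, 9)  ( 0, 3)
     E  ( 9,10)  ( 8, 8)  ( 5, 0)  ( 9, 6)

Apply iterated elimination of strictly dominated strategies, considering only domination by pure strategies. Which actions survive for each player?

Remaining: P1:{B,E} P2:{P,S}

P1 drop A (E beats it: P:9>3 Q:8>7 R:5>1 S:9>7)
P1 drop C (B beats it: P:11>4 Q:8>4 R:9>2 S:6>1)
P1 drop D (B beats it: P:11>5 Q:8>3 R:9>7 S:6>0)
P2 drop Q (P beats it: B:9>8 E:10>8)
P2 drop R (P beats it: B:9>6 E:10>0)
P1→{B,E} P2→{P,S}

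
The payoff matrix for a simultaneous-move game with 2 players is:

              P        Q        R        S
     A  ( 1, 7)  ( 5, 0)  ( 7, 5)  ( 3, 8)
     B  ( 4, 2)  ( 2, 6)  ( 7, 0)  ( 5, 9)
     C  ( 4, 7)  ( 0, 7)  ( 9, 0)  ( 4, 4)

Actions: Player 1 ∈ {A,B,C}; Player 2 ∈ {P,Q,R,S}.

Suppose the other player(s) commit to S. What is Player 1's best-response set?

u_1(A vs S) = 3
u_1(B vs S) = 5
u_1(C vs S) = 4
max payoff 5 at {B}

P1 best: {B}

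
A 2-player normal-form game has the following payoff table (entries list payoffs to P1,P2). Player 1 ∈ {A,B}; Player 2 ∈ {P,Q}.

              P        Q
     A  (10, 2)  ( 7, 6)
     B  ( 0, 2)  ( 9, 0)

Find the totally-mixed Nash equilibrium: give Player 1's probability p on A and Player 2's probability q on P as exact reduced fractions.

P1 mixes 1/3 on A; P2 mixes 1/6 on P

P1 indiff ⇒ q·10+(1-q)·7 = q·0+(1-q)·9 ⇒ q(10) = (1-q)(2) ⇒ q = 1/6
P2 indiff ⇒ p·2+(1-p)·2 = p·6+(1-p)·0 ⇒ p(-4) = (1-p)(-2) ⇒ p = 1/3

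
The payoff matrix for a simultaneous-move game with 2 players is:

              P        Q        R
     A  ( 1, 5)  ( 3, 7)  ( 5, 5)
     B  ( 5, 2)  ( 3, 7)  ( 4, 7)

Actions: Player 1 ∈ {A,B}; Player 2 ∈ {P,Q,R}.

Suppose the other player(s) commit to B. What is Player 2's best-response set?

u_2(P vs B) = 2
u_2(Q vs B) = 7
u_2(R vs B) = 7
max payoff 7 at {Q,R}

BR_2 = {Q,R}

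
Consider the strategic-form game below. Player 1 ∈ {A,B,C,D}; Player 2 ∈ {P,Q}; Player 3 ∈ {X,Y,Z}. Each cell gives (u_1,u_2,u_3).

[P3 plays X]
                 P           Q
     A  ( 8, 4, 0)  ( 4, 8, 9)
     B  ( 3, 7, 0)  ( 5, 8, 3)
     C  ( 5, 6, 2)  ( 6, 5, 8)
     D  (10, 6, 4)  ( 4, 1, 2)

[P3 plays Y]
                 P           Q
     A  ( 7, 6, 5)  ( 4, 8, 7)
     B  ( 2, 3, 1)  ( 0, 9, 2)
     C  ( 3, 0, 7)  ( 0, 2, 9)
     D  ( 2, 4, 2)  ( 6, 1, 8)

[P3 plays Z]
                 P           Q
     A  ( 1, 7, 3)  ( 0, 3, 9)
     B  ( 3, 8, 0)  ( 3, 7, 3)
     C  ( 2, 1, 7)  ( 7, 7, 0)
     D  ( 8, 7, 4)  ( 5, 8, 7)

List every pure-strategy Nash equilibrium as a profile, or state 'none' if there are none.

(A,P,X): not NE [P1→D gives 10>8; P2→Q gives 8>4; P3→Y gives 5>0]
(A,P,Y): not NE [P2→Q gives 8>6]
(A,P,Z): not NE [P1→D gives 8>1; P3→Y gives 5>3]
(A,Q,X): not NE [P1→C gives 6>4]
(A,Q,Y): not NE [P1→D gives 6>4; P3→Z gives 9>7]
(A,Q,Z): not NE [P1→C gives 7>0; P2→P gives 7>3]
(B,P,X): not NE [P1→D gives 10>3; P2→Q gives 8>7; P3→Y gives 1>0]
(B,P,Y): not NE [P1→A gives 7>2; P2→Q gives 9>3]
(B,P,Z): not NE [P1→D gives 8>3; P3→Y gives 1>0]
(B,Q,X): not NE [P1→C gives 6>5]
(B,Q,Y): not NE [P1→D gives 6>0; P3→Z gives 3>2]
(B,Q,Z): not NE [P1→C gives 7>3; P2→P gives 8>7]
(C,P,X): not NE [P1→D gives 10>5; P3→Z gives 7>2]
(C,P,Y): not NE [P1→A gives 7>3; P2→Q gives 2>0]
(C,P,Z): not NE [P1→D gives 8>2; P2→Q gives 7>1]
(C,Q,X): not NE [P2→P gives 6>5; P3→Y gives 9>8]
(C,Q,Y): not NE [P1→D gives 6>0]
(C,Q,Z): not NE [P3→Y gives 9>0]
(D,P,X): NE
(D,P,Y): not NE [P1→A gives 7>2; P3→Z gives 4>2]
(D,P,Z): not NE [P2→Q gives 8>7]
(D,Q,X): not NE [P1→C gives 6>4; P2→P gives 6>1; P3→Y gives 8>2]
(D,Q,Y): not NE [P2→P gives 4>1]
(D,Q,Z): not NE [P1→C gives 7>5; P3→Y gives 8>7]

PSNE = {(D,P,X)}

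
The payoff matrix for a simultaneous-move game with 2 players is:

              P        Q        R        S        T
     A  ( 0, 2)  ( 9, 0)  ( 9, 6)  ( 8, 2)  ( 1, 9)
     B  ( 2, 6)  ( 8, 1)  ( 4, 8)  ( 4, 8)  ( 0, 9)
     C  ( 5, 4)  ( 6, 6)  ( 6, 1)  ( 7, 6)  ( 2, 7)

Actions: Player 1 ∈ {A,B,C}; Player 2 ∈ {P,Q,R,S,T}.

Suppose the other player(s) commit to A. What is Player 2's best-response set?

u_2(P vs A) = 2
u_2(Q vs A) = 0
u_2(R vs A) = 6
u_2(S vs A) = 2
u_2(T vs A) = 9
max payoff 9 at {T}

P2 best: {T}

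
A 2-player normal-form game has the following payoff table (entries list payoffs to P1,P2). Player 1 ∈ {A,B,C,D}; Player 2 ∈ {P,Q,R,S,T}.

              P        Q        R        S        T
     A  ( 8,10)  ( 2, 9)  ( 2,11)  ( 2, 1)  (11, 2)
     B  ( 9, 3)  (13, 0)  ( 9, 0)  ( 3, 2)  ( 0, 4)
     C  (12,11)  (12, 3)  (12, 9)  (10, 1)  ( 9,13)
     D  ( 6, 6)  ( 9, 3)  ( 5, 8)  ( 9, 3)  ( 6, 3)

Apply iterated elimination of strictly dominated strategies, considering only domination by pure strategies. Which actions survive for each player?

Survivors P1:{A,C} P2:{P,R,T}

P1 drop D (C beats it: P:12>6 Q:12>9 R:12>5 S:10>9 T:9>6)
P2 drop Q (P beats it: A:10>9 B:3>0 C:11>3)
P1 drop B (C beats it: P:12>9 R:12>9 S:10>3 T:9>0)
P2 drop S (P beats it: A:10>1 C:11>1)
P1→{A,C} P2→{P,R,T}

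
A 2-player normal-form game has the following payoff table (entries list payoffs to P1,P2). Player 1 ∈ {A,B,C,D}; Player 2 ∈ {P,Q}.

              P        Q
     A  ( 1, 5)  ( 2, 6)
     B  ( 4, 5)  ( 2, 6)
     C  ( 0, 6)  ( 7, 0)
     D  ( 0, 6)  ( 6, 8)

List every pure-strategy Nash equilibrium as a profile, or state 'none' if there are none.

(A,P): not NE [P1→B gives 4>1; P2→Q gives 6>5]
(A,Q): not NE [P1→C gives 7>2]
(B,P): not NE [P2→Q gives 6>5]
(B,Q): not NE [P1→C gives 7>2]
(C,P): not NE [P1→B gives 4>0]
(C,Q): not NE [P2→P gives 6>0]
(D,P): not NE [P1→B gives 4>0; P2→Q gives 8>6]
(D,Q): not NE [P1→C gives 7>6]

Equilibria: none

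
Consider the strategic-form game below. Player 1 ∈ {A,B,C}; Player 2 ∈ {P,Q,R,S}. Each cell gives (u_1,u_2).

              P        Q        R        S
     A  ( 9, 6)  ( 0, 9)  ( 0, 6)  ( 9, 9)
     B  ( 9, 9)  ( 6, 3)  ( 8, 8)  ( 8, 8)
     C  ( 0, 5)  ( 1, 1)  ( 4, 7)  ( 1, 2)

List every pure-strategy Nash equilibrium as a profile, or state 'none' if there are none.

PSNE = {(A,S), (B,P)}

(A,P): not NE [P2→S gives 9>6]
(A,Q): not NE [P1→B gives 6>0]
(A,R): not NE [P1→B gives 8>0; P2→S gives 9>6]
(A,S): NE
(B,P): NE
(B,Q): not NE [P2→P gives 9>3]
(B,R): not NE [P2→P gives 9>8]
(B,S): not NE [P1→A gives 9>8; P2→P gives 9>8]
(C,P): not NE [P1→B gives 9>0; P2→R gives 7>5]
(C,Q): not NE [P1→B gives 6>1; P2→R gives 7>1]
(C,R): not NE [P1→B gives 8>4]
(C,S): not NE [P1→A gives 9>1; P2→R gives 7>2]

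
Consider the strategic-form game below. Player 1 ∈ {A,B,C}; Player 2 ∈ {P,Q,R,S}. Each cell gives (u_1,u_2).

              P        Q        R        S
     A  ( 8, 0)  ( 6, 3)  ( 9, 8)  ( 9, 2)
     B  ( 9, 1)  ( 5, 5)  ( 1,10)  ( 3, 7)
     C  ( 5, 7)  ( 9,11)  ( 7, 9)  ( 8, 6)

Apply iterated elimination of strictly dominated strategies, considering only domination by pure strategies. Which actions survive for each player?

IESDS → P1:{A,C} P2:{Q,R}

P2 drop P (Q beats it: A:3>0 B:5>1 C:11>7)
P1 drop B (A beats it: Q:6>5 R:9>1 S:9>3)
P2 drop S (Q beats it: A:3>2 C:11>6)
P1→{A,C} P2→{Q,R}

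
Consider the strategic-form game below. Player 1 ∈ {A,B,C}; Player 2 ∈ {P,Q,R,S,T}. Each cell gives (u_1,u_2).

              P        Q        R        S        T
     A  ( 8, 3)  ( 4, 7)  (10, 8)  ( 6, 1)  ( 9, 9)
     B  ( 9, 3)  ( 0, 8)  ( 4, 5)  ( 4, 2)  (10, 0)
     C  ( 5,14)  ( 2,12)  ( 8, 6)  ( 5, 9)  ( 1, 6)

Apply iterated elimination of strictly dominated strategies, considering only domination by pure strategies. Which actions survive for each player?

Survivors P1:{A,B} P2:{Q,R,T}

P1 drop C (A beats it: P:8>5 Q:4>2 R:10>8 S:6>5 T:9>1)
P2 drop P (Q beats it: A:7>3 B:8>3)
P2 drop S (Q beats it: A:7>1 B:8>2)
P1→{A,B} P2→{Q,R,T}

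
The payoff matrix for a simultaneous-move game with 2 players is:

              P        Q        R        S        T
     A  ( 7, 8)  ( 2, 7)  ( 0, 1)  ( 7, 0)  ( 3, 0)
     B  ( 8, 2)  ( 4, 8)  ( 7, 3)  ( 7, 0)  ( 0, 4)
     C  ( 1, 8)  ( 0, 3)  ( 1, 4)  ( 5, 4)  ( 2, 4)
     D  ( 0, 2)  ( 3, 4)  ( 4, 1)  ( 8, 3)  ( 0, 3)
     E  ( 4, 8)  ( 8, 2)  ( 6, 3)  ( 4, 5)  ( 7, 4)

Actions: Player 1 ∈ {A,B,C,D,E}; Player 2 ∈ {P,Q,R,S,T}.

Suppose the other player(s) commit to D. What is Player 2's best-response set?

u_2(P vs D) = 2
u_2(Q vs D) = 4
u_2(R vs D) = 1
u_2(S vs D) = 3
u_2(T vs D) = 3
max payoff 4 at {Q}

argmax u_2 = {Q}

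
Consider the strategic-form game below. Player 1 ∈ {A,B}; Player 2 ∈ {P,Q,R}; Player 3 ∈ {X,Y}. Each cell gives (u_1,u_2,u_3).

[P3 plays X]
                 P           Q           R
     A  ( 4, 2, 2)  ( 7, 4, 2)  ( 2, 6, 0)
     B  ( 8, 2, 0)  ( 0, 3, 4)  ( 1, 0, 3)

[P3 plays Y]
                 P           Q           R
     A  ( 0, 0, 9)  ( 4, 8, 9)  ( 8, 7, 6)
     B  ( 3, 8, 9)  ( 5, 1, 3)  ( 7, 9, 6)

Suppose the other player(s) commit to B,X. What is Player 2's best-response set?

P2 best: {Q}

u_2(P vs B,X) = 2
u_2(Q vs B,X) = 3
u_2(R vs B,X) = 0
max payoff 3 at {Q}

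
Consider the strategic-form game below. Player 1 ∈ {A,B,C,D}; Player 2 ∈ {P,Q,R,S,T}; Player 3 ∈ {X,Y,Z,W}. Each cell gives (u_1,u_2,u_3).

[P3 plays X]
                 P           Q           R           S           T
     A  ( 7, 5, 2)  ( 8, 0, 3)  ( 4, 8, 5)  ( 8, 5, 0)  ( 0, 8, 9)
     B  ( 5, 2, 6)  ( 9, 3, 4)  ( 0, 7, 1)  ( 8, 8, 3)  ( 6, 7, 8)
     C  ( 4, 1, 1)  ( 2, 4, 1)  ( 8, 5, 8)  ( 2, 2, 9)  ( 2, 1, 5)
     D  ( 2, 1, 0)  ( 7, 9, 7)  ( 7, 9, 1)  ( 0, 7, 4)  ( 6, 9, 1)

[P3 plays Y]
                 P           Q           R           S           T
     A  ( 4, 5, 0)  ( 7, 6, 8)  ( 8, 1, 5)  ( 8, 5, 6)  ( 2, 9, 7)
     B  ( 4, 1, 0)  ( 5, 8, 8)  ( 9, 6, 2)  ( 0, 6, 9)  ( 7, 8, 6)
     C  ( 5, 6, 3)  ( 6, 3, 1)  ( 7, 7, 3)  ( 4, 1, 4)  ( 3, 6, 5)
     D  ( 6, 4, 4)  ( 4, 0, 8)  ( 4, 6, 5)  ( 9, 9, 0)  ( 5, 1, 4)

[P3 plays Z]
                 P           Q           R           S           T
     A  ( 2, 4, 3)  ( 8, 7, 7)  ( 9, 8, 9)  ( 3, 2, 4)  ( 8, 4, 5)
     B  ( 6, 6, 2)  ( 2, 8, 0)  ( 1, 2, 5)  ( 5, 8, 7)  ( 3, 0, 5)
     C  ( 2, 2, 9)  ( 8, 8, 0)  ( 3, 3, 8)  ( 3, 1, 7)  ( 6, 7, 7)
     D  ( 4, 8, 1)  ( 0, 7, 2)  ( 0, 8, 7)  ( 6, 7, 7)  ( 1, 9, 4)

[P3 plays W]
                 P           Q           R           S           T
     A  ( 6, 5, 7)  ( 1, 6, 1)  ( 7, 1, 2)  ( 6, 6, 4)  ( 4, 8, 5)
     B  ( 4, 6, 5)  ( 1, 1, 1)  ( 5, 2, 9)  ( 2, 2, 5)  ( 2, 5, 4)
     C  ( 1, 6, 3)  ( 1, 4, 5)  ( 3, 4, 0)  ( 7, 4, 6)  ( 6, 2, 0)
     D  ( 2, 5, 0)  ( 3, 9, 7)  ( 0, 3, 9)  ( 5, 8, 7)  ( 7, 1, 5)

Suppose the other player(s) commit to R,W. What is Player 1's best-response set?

argmax u_1 = {A}

u_1(A vs R,W) = 7
u_1(B vs R,W) = 5
u_1(C vs R,W) = 3
u_1(D vs R,W) = 0
max payoff 7 at {A}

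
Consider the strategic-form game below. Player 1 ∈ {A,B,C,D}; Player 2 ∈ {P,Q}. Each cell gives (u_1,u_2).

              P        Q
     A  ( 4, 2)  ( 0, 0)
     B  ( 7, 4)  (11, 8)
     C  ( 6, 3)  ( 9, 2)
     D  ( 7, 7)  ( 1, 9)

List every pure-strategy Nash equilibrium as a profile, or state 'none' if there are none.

(A,P): not NE [P1→D gives 7>4]
(A,Q): not NE [P1→B gives 11>0; P2→P gives 2>0]
(B,P): not NE [P2→Q gives 8>4]
(B,Q): NE
(C,P): not NE [P1→D gives 7>6]
(C,Q): not NE [P1→B gives 11>9; P2→P gives 3>2]
(D,P): not NE [P2→Q gives 9>7]
(D,Q): not NE [P1→B gives 11>1]

Nash profiles: (B,Q)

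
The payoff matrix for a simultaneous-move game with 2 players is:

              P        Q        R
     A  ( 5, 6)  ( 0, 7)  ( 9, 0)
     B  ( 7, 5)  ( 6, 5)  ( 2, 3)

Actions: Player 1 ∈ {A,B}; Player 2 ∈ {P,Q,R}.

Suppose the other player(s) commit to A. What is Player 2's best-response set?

P2 best: {Q}

u_2(P vs A) = 6
u_2(Q vs A) = 7
u_2(R vs A) = 0
max payoff 7 at {Q}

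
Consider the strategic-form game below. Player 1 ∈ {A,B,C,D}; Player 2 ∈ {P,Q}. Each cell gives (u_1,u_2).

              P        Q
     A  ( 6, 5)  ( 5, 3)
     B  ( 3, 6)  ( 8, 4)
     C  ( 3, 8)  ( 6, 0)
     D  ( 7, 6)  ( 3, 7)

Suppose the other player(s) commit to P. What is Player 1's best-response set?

u_1(A vs P) = 6
u_1(B vs P) = 3
u_1(C vs P) = 3
u_1(D vs P) = 7
max payoff 7 at {D}

P1 best: {D}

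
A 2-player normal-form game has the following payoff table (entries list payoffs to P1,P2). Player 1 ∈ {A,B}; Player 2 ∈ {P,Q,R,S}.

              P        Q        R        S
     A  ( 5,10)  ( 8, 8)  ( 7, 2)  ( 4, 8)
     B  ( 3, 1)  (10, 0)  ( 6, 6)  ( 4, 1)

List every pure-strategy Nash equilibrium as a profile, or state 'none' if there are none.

NE set: (A,P)

(A,P): NE
(A,Q): not NE [P1→B gives 10>8; P2→P gives 10>8]
(A,R): not NE [P2→P gives 10>2]
(A,S): not NE [P2→P gives 10>8]
(B,P): not NE [P1→A gives 5>3; P2→R gives 6>1]
(B,Q): not NE [P2→R gives 6>0]
(B,R): not NE [P1→A gives 7>6]
(B,S): not NE [P2→R gives 6>1]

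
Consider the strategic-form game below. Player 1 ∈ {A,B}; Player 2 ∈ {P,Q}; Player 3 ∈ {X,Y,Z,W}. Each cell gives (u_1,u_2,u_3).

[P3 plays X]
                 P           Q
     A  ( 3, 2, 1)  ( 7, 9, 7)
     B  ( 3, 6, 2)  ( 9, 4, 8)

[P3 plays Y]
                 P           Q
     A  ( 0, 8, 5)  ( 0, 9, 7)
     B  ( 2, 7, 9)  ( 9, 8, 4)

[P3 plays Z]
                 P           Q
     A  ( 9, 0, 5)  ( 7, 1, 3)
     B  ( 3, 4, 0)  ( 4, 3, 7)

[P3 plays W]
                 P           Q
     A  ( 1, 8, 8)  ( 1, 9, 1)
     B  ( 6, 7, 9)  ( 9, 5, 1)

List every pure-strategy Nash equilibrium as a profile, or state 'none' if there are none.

(A,P,X): not NE [P2→Q gives 9>2; P3→W gives 8>1]
(A,P,Y): not NE [P1→B gives 2>0; P2→Q gives 9>8; P3→W gives 8>5]
(A,P,Z): not NE [P2→Q gives 1>0; P3→W gives 8>5]
(A,P,W): not NE [P1→B gives 6>1; P2→Q gives 9>8]
(A,Q,X): not NE [P1→B gives 9>7]
(A,Q,Y): not NE [P1→B gives 9>0]
(A,Q,Z): not NE [P3→Y gives 7>3]
(A,Q,W): not NE [P1→B gives 9>1; P3→Y gives 7>1]
(B,P,X): not NE [P3→W gives 9>2]
(B,P,Y): not NE [P2→Q gives 8>7]
(B,P,Z): not NE [P1→A gives 9>3; P3→W gives 9>0]
(B,P,W): NE
(B,Q,X): not NE [P2→P gives 6>4]
(B,Q,Y): not NE [P3→X gives 8>4]
(B,Q,Z): not NE [P1→A gives 7>4; P2→P gives 4>3; P3→X gives 8>7]
(B,Q,W): not NE [P2→P gives 7>5; P3→X gives 8>1]

NE set: (B,P,W)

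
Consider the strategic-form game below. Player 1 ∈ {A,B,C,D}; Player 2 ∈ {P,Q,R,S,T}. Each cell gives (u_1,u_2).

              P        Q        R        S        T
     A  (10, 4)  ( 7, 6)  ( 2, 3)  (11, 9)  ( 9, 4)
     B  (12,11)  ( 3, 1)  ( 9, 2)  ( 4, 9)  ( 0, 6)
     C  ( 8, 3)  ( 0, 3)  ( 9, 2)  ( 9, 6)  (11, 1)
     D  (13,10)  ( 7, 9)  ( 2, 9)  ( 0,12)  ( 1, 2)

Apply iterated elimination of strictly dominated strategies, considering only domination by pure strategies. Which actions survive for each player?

P2 drop Q (S beats it: A:9>6 B:9>1 C:6>3 D:12>9)
P2 drop R (P beats it: A:4>3 B:11>2 C:3>2 D:10>9)
P2 drop T (S beats it: A:9>4 B:9>6 C:6>1 D:12>2)
P1 drop C (A beats it: P:10>8 S:11>9)
P1→{A,B,D} P2→{P,S}

Survivors P1:{A,B,D} P2:{P,S}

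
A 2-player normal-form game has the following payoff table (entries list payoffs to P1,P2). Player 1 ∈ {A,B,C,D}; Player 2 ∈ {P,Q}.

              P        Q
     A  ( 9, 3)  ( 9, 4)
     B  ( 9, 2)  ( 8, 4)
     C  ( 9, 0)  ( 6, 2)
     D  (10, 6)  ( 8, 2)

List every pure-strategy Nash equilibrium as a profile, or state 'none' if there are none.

Nash profiles: (A,Q), (D,P)

(A,P): not NE [P1→D gives 10>9; P2→Q gives 4>3]
(A,Q): NE
(B,P): not NE [P1→D gives 10>9; P2→Q gives 4>2]
(B,Q): not NE [P1→A gives 9>8]
(C,P): not NE [P1→D gives 10>9; P2→Q gives 2>0]
(C,Q): not NE [P1→A gives 9>6]
(D,P): NE
(D,Q): not NE [P1→A gives 9>8; P2→P gives 6>2]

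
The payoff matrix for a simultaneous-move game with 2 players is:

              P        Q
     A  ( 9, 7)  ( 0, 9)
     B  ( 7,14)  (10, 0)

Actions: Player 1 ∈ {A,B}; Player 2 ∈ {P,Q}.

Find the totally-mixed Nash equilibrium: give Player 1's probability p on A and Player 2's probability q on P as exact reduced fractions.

p=7/8, q=5/6

P1 indiff ⇒ q·9+(1-q)·0 = q·7+(1-q)·10 ⇒ q(2) = (1-q)(10) ⇒ q = 5/6
P2 indiff ⇒ p·7+(1-p)·14 = p·9+(1-p)·0 ⇒ p(-2) = (1-p)(-14) ⇒ p = 7/8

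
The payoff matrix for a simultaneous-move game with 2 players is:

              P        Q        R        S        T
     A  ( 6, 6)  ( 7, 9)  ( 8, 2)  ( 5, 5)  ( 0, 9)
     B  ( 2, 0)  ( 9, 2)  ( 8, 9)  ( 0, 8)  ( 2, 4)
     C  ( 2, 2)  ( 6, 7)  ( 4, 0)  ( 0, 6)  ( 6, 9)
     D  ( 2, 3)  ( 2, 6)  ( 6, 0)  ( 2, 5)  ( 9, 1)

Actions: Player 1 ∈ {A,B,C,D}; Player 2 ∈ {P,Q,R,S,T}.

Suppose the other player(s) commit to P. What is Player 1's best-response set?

P1 best: {A}

u_1(A vs P) = 6
u_1(B vs P) = 2
u_1(C vs P) = 2
u_1(D vs P) = 2
max payoff 6 at {A}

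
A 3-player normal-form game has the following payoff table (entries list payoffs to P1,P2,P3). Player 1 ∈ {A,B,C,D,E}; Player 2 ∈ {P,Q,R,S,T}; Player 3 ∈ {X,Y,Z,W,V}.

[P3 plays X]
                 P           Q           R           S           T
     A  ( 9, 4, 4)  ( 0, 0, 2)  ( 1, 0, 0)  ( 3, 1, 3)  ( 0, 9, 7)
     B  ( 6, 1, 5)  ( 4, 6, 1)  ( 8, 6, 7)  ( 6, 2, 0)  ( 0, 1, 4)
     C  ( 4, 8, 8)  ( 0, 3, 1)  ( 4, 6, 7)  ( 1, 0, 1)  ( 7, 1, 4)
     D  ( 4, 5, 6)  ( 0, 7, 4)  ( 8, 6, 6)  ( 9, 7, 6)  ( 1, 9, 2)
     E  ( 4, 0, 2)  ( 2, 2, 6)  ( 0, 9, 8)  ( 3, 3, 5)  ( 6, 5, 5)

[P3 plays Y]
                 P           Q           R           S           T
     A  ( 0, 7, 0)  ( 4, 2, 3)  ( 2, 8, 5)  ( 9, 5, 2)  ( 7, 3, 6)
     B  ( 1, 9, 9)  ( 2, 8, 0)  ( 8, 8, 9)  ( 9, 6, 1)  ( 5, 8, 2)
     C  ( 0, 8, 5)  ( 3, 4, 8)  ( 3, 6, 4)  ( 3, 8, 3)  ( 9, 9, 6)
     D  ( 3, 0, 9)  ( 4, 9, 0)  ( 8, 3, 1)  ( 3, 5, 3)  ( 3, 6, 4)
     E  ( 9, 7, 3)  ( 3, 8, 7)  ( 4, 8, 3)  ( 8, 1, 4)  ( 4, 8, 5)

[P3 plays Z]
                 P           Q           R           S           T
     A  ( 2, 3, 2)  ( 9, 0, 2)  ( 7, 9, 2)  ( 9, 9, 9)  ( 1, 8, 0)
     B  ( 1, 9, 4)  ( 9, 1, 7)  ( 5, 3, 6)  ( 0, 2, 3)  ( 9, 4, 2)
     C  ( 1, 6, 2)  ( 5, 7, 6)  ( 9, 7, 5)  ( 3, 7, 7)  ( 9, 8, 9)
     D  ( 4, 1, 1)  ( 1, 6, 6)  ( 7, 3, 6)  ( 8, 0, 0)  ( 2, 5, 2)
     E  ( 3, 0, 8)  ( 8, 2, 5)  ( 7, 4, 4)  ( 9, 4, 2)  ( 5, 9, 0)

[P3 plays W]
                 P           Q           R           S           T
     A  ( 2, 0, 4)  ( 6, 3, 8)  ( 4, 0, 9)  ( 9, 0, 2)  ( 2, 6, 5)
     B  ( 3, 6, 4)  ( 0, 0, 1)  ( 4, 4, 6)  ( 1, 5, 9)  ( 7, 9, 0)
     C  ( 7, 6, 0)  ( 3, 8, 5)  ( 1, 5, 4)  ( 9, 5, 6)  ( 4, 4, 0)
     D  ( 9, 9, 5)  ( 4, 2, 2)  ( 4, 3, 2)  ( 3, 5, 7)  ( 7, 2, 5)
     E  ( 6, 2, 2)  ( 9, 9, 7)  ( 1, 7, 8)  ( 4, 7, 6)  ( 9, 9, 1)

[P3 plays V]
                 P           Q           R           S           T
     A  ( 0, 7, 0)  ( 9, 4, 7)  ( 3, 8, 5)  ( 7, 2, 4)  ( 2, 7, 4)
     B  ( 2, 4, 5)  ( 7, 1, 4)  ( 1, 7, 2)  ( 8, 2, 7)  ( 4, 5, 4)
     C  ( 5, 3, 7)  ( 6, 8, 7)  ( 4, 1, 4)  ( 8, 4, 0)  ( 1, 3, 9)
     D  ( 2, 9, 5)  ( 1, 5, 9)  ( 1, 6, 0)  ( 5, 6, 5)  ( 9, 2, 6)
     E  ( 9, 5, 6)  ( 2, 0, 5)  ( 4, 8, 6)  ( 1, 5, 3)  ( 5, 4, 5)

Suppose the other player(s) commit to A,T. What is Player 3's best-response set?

BR_3 = {X}

u_3(X vs A,T) = 7
u_3(Y vs A,T) = 6
u_3(Z vs A,T) = 0
u_3(W vs A,T) = 5
u_3(V vs A,T) = 4
max payoff 7 at {X}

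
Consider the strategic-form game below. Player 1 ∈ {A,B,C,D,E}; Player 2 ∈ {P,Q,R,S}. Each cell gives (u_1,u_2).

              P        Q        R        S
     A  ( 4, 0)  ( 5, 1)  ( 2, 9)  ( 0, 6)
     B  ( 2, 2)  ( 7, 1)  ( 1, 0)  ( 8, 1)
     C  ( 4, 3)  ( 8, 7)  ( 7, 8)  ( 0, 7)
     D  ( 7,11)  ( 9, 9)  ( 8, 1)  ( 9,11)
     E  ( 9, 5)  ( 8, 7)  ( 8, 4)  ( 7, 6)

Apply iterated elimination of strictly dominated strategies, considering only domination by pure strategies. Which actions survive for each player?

Remaining: P1:{D,E} P2:{P,Q,S}

P1 drop A (D beats it: P:7>4 Q:9>5 R:8>2 S:9>0)
P1 drop B (D beats it: P:7>2 Q:9>7 R:8>1 S:9>8)
P1 drop C (D beats it: P:7>4 Q:9>8 R:8>7 S:9>0)
P2 drop R (P beats it: D:11>1 E:5>4)
P1→{D,E} P2→{P,Q,S}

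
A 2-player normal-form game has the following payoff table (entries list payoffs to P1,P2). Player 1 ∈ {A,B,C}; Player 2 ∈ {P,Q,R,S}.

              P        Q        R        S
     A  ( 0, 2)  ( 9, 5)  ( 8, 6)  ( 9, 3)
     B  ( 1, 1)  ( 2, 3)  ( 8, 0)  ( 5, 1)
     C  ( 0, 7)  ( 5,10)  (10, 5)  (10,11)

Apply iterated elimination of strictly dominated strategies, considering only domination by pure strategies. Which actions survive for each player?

P2 drop P (Q beats it: A:5>2 B:3>1 C:10>7)
P1 drop B (C beats it: Q:5>2 R:10>8 S:10>5)
P1→{A,C} P2→{Q,R,S}

Survivors P1:{A,C} P2:{Q,R,S}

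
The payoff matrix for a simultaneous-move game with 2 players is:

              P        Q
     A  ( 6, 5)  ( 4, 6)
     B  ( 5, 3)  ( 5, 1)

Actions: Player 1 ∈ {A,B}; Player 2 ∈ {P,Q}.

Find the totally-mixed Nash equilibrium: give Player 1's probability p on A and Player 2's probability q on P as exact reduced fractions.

P1 indiff ⇒ q·6+(1-q)·4 = q·5+(1-q)·5 ⇒ q(1) = (1-q)(1) ⇒ q = 1/2
P2 indiff ⇒ p·5+(1-p)·3 = p·6+(1-p)·1 ⇒ p(-1) = (1-p)(-2) ⇒ p = 2/3

p=2/3, q=1/2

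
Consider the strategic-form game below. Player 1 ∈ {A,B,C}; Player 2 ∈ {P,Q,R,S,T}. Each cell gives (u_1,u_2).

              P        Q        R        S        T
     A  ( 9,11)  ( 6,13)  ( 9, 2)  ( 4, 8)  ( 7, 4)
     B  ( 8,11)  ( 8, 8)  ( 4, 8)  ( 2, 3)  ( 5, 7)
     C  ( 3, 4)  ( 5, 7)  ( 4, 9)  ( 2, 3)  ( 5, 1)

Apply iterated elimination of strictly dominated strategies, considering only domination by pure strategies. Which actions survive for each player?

P1 drop C (A beats it: P:9>3 Q:6>5 R:9>4 S:4>2 T:7>5)
P2 drop R (P beats it: A:11>2 B:11>8)
P2 drop S (P beats it: A:11>8 B:11>3)
P2 drop T (P beats it: A:11>4 B:11>7)
P1→{A,B} P2→{P,Q}

IESDS → P1:{A,B} P2:{P,Q}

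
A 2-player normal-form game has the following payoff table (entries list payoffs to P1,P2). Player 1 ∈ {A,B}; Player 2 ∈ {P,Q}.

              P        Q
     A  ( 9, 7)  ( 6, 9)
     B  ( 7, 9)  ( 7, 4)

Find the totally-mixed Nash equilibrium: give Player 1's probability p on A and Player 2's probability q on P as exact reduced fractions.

(p,q) = (5/7, 1/3)

P1 indiff ⇒ q·9+(1-q)·6 = q·7+(1-q)·7 ⇒ q(2) = (1-q)(1) ⇒ q = 1/3
P2 indiff ⇒ p·7+(1-p)·9 = p·9+(1-p)·4 ⇒ p(-2) = (1-p)(-5) ⇒ p = 5/7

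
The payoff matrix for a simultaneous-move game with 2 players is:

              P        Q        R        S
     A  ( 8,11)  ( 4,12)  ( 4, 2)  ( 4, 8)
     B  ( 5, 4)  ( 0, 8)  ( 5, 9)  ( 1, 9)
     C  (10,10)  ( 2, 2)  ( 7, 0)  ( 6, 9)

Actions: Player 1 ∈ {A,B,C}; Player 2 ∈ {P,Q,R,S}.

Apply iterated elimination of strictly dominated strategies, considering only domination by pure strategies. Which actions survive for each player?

P1 drop B (C beats it: P:10>5 Q:2>0 R:7>5 S:6>1)
P2 drop R (P beats it: A:11>2 C:10>0)
P2 drop S (P beats it: A:11>8 C:10>9)
P1→{A,C} P2→{P,Q}

Remaining: P1:{A,C} P2:{P,Q}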